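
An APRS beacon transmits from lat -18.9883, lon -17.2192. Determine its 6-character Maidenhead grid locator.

Offset from 180°W / 90°S: lon 162.7808°, lat 71.0117°.
Field (20°×10°, letters A–R): 162.7808/20 → 8 → I, 71.0117/10 → 7 → H; chars IH.
Square (2°×1°, digits 0–9): 2.7808/2 → 1, 1.0117/1 → 1; chars 11.
Subsquare (5′×2.5′, letters a–x): 0.7808/0.0833333 → 9 → j, 0.0117/0.0416667 → 0 → a; chars ja.

IH11ja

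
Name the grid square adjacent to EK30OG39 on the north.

Latitude extended square 9; +1 → 10, wraps to 0, carry into subsquare.
Latitude subsquare g = 6; +1 → 7 = h.
The longitude characters are unchanged.

EK30oh30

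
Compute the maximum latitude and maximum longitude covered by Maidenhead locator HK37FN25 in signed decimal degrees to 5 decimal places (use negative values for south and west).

17.56667, -33.55833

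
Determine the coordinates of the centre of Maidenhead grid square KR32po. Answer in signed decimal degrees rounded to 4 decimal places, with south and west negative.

Field K=10, R=17: +10·20° lon, +17·10° lat → SW at lon 20°, lat 80°.
Square 3, 2: +3·2° lon, +2·1° lat → SW at lon 26°, lat 82°.
Subsquare p=15, o=14: +15·0.0833333° lon, +14·0.0416667° lat → SW at lon 27.25°, lat 82.5833°.
Cell spans 0.0833333° lon × 0.0416667° lat. Centre is SW corner plus half of each.
latitude 82.6042, longitude 27.2917.

82.6042, 27.2917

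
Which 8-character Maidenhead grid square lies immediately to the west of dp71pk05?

DP71ok95

Longitude extended square 0; −1 → -1, wraps to 9, carry into subsquare.
Longitude subsquare p = 15; −1 → 14 = o.
The latitude characters are unchanged.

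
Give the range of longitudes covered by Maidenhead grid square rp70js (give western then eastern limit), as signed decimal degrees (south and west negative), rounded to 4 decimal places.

174.7500, 174.8333

Field R=17, P=15: +17·20° lon, +15·10° lat → SW at lon 160°, lat 60°.
Square 7, 0: +7·2° lon, +0·1° lat → SW at lon 174°, lat 60°.
Subsquare j=9, s=18: +9·0.0833333° lon, +18·0.0416667° lat → SW at lon 174.75°, lat 60.75°.
Cell spans 0.0833333° lon × 0.0416667° lat.
west 174.7500, east 174.8333.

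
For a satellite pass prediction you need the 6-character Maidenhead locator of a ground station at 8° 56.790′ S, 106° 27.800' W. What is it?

DI61sb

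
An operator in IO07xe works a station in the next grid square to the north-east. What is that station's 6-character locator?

IO17af

Longitude subsquare x = 23; +1 → 24, wraps to 0 = a, carry into square.
Longitude square 0; +1 → 1.
Latitude subsquare e = 4; +1 → 5 = f.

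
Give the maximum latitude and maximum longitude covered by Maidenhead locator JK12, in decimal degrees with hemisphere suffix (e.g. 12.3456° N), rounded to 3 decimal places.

13.000° N, 4.000° E

Field J=9, K=10: +9·20° lon, +10·10° lat → SW at lon 0°, lat 10°.
Square 1, 2: +1·2° lon, +2·1° lat → SW at lon 2°, lat 12°.
Cell spans 2° lon × 1° lat. NE corner is SW corner plus one full cell.
latitude 13.000° N, longitude 4.000° E.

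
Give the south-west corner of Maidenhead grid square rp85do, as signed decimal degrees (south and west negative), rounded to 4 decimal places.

65.5833, 176.2500

Field R=17, P=15: +17·20° lon, +15·10° lat → SW at lon 160°, lat 60°.
Square 8, 5: +8·2° lon, +5·1° lat → SW at lon 176°, lat 65°.
Subsquare d=3, o=14: +3·0.0833333° lon, +14·0.0416667° lat → SW at lon 176.25°, lat 65.5833°.
latitude 65.5833, longitude 176.2500.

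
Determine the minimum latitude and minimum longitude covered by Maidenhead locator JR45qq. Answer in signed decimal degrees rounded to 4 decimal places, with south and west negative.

Field J=9, R=17: +9·20° lon, +17·10° lat → SW at lon 0°, lat 80°.
Square 4, 5: +4·2° lon, +5·1° lat → SW at lon 8°, lat 85°.
Subsquare q=16, q=16: +16·0.0833333° lon, +16·0.0416667° lat → SW at lon 9.33333°, lat 85.6667°.
latitude 85.6667, longitude 9.3333.

85.6667, 9.3333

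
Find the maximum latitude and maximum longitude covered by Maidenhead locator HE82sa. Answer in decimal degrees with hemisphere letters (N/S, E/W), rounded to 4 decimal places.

47.9583° S, 22.4167° W

Field H=7, E=4: +7·20° lon, +4·10° lat → SW at lon -40°, lat -50°.
Square 8, 2: +8·2° lon, +2·1° lat → SW at lon -24°, lat -48°.
Subsquare s=18, a=0: +18·0.0833333° lon, +0·0.0416667° lat → SW at lon -22.5°, lat -48°.
Cell spans 0.0833333° lon × 0.0416667° lat. NE corner is SW corner plus one full cell.
latitude 47.9583° S, longitude 22.4167° W.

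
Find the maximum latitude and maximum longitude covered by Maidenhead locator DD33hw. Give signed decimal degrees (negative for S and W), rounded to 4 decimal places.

-56.0417, -113.3333

Field D=3, D=3: +3·20° lon, +3·10° lat → SW at lon -120°, lat -60°.
Square 3, 3: +3·2° lon, +3·1° lat → SW at lon -114°, lat -57°.
Subsquare h=7, w=22: +7·0.0833333° lon, +22·0.0416667° lat → SW at lon -113.417°, lat -56.0833°.
Cell spans 0.0833333° lon × 0.0416667° lat. NE corner is SW corner plus one full cell.
latitude -56.0417, longitude -113.3333.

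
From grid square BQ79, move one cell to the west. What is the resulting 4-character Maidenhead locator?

BQ69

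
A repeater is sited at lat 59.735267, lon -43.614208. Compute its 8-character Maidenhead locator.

Shift to the Maidenhead origin (180°W, 90°S): lon 136.38579, lat 149.73527.
Field (20°×10°, letters A–R): 136.38579/20 → 6 → G, 149.73527/10 → 14 → O; chars GO.
Square (2°×1°, digits 0–9): 16.38579/2 → 8, 9.73527/1 → 9; chars 89.
Subsquare (5′×2.5′, letters a–x): 0.38579/0.0833333 → 4 → e, 0.73527/0.0416667 → 17 → r; chars er.
Extended square (30″×15″, digits 0–9): 0.05246/0.00833333 → 6, 0.02693/0.00416667 → 6; chars 66.

GO89er66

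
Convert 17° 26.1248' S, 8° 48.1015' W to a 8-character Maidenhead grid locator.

Add 180° to longitude and 90° to latitude: 171.19831, 72.56459.
Field: 171.19831/20 → 8 → I, 72.56459/10 → 7 → H; chars IH.
Square: 11.19831/2 → 5, 2.56459/1 → 2; chars 52.
Subsquare: 1.19831/0.0833333 → 14 → o, 0.56459/0.0416667 → 13 → n; chars on.
Extended square: 0.03164/0.00833333 → 3, 0.02292/0.00416667 → 5; chars 35.

IH52on35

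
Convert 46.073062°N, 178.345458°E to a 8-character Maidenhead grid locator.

Offset from 180°W / 90°S: lon 358.34546°, lat 136.07306°.
Field: 358.34546/20 → 17 → R, 136.07306/10 → 13 → N; chars RN.
Square: 18.34546/2 → 9, 6.07306/1 → 6; chars 96.
Subsquare: 0.34546/0.0833333 → 4 → e, 0.07306/0.0416667 → 1 → b; chars eb.
Extended square: 0.01212/0.00833333 → 1, 0.03140/0.00416667 → 7; chars 17.

RN96eb17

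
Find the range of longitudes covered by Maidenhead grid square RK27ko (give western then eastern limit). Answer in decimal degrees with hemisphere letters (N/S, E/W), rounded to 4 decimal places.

164.8333° E, 164.9167° E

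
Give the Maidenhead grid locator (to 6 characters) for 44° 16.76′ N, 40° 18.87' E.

Shift to the Maidenhead origin (180°W, 90°S): lon 220.3145, lat 134.2793.
Field: lon ⌊220.3145/20⌋ = 11 → L; lat ⌊134.2793/10⌋ = 13 → N.
Square: lon ⌊0.3145/2⌋ = 0; lat ⌊4.2793/1⌋ = 4.
Subsquare: lon ⌊0.3145/0.0833333⌋ = 3 → d; lat ⌊0.2793/0.0416667⌋ = 6 → g.

LN04dg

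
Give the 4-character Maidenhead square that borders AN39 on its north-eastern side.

AO40

Longitude square 3; +1 → 4.
Latitude square 9; +1 → 10, wraps to 0, carry into field.
Latitude field N = 13; +1 → 14 = O.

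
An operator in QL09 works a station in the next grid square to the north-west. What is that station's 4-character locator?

PM90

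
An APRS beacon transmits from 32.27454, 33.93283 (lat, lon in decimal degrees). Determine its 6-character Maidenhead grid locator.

KM62xg

Offset from 180°W / 90°S: lon 213.9328°, lat 122.2745°.
Field: lon ⌊213.9328/20⌋ = 10 → K; lat ⌊122.2745/10⌋ = 12 → M.
Square: lon ⌊13.9328/2⌋ = 6; lat ⌊2.2745/1⌋ = 2.
Subsquare: lon ⌊1.9328/0.0833333⌋ = 23 → x; lat ⌊0.2745/0.0416667⌋ = 6 → g.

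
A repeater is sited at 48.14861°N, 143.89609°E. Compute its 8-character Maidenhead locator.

Shift to the Maidenhead origin (180°W, 90°S): lon 323.89609, lat 138.14861.
Field (20°×10°, letters A–R): 323.89609/20 → 16 → Q, 138.14861/10 → 13 → N; chars QN.
Square (2°×1°, digits 0–9): 3.89609/2 → 1, 8.14861/1 → 8; chars 18.
Subsquare (5′×2.5′, letters a–x): 1.89609/0.0833333 → 22 → w, 0.14861/0.0416667 → 3 → d; chars wd.
Extended square (30″×15″, digits 0–9): 0.06276/0.00833333 → 7, 0.02361/0.00416667 → 5; chars 75.

QN18wd75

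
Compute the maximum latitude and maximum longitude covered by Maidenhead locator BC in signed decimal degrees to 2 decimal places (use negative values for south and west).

-60.00, -140.00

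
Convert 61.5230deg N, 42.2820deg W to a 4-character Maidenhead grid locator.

GP81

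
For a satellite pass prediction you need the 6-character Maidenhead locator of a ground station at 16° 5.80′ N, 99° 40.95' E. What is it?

NK96uc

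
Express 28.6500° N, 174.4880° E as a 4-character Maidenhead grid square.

RL78

Shift to the Maidenhead origin (180°W, 90°S): lon 354.49, lat 118.65.
Field: 354.49/20 → 17 → R, 118.65/10 → 11 → L; chars RL.
Square: 14.49/2 → 7, 8.65/1 → 8; chars 78.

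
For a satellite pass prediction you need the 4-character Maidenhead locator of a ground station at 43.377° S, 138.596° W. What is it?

CE06

Offset from 180°W / 90°S: lon 41.40°, lat 46.62°.
Field: 41.40/20 → 2 → C, 46.62/10 → 4 → E; chars CE.
Square: 1.40/2 → 0, 6.62/1 → 6; chars 06.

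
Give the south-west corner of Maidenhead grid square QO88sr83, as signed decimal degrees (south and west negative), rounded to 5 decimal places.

58.72083, 157.56667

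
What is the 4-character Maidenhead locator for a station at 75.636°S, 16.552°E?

JB84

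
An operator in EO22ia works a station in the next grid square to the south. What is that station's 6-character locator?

Latitude subsquare a = 0; −1 → -1, wraps to 23 = x, carry into square.
Latitude square 2; −1 → 1.
The longitude characters are unchanged.

EO21ix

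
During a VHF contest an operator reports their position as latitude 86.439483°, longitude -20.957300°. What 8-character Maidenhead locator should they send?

HR96mk55

Offset from 180°W / 90°S: lon 159.04270°, lat 176.43948°.
Field: lon ⌊159.04270/20⌋ = 7 → H; lat ⌊176.43948/10⌋ = 17 → R.
Square: lon ⌊19.04270/2⌋ = 9; lat ⌊6.43948/1⌋ = 6.
Subsquare: lon ⌊1.04270/0.0833333⌋ = 12 → m; lat ⌊0.43948/0.0416667⌋ = 10 → k.
Extended square: lon ⌊0.04270/0.00833333⌋ = 5; lat ⌊0.02282/0.00416667⌋ = 5.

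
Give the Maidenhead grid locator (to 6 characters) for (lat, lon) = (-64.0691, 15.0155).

JC75mw

Shift to the Maidenhead origin (180°W, 90°S): lon 195.0155, lat 25.9309.
Field: lon ⌊195.0155/20⌋ = 9 → J; lat ⌊25.9309/10⌋ = 2 → C.
Square: lon ⌊15.0155/2⌋ = 7; lat ⌊5.9309/1⌋ = 5.
Subsquare: lon ⌊1.0155/0.0833333⌋ = 12 → m; lat ⌊0.9309/0.0416667⌋ = 22 → w.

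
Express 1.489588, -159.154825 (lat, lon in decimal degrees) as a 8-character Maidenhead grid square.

Add 180° to longitude and 90° to latitude: 20.84518, 91.48959.
Field: 20.84518/20 → 1 → B, 91.48959/10 → 9 → J; chars BJ.
Square: 0.84518/2 → 0, 1.48959/1 → 1; chars 01.
Subsquare: 0.84518/0.0833333 → 10 → k, 0.48959/0.0416667 → 11 → l; chars kl.
Extended square: 0.01184/0.00833333 → 1, 0.03125/0.00416667 → 7; chars 17.

BJ01kl17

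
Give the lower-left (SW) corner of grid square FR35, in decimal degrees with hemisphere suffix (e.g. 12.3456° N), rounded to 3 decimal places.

85.000° N, 74.000° W

Field F=5, R=17: +5·20° lon, +17·10° lat → SW at lon -80°, lat 80°.
Square 3, 5: +3·2° lon, +5·1° lat → SW at lon -74°, lat 85°.
latitude 85.000° N, longitude 74.000° W.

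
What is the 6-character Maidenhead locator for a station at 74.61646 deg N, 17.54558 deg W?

Add 180° to longitude and 90° to latitude: 162.4544, 164.6165.
Field: 162.4544/20 → 8 → I, 164.6165/10 → 16 → Q; chars IQ.
Square: 2.4544/2 → 1, 4.6165/1 → 4; chars 14.
Subsquare: 0.4544/0.0833333 → 5 → f, 0.6165/0.0416667 → 14 → o; chars fo.

IQ14fo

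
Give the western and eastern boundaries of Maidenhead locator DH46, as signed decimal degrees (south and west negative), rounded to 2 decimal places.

Field D=3, H=7: +3·20° lon, +7·10° lat → SW at lon -120°, lat -20°.
Square 4, 6: +4·2° lon, +6·1° lat → SW at lon -112°, lat -14°.
Cell spans 2° lon × 1° lat.
west -112.00, east -110.00.

-112.00, -110.00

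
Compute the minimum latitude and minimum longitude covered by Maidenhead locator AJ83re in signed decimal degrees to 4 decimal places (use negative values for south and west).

Field A=0, J=9: +0·20° lon, +9·10° lat → SW at lon -180°, lat 0°.
Square 8, 3: +8·2° lon, +3·1° lat → SW at lon -164°, lat 3°.
Subsquare r=17, e=4: +17·0.0833333° lon, +4·0.0416667° lat → SW at lon -162.583°, lat 3.16667°.
latitude 3.1667, longitude -162.5833.

3.1667, -162.5833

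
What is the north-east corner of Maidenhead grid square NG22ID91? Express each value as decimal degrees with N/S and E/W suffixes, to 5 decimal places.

Field N=13, G=6: +13·20° lon, +6·10° lat → SW at lon 80°, lat -30°.
Square 2, 2: +2·2° lon, +2·1° lat → SW at lon 84°, lat -28°.
Subsquare i=8, d=3: +8·0.0833333° lon, +3·0.0416667° lat → SW at lon 84.6667°, lat -27.875°.
Extended square 9, 1: +9·0.00833333° lon, +1·0.00416667° lat → SW at lon 84.7417°, lat -27.8708°.
Cell spans 0.00833333° lon × 0.00416667° lat. NE corner is SW corner plus one full cell.
latitude 27.86667° S, longitude 84.75000° E.

27.86667° S, 84.75000° E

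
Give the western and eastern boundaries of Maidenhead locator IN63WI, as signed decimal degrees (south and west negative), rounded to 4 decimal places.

Field I=8, N=13: +8·20° lon, +13·10° lat → SW at lon -20°, lat 40°.
Square 6, 3: +6·2° lon, +3·1° lat → SW at lon -8°, lat 43°.
Subsquare w=22, i=8: +22·0.0833333° lon, +8·0.0416667° lat → SW at lon -6.16667°, lat 43.3333°.
Cell spans 0.0833333° lon × 0.0416667° lat.
west -6.1667, east -6.0833.

-6.1667, -6.0833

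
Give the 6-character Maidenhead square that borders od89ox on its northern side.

Latitude subsquare x = 23; +1 → 24, wraps to 0 = a, carry into square.
Latitude square 9; +1 → 10, wraps to 0, carry into field.
Latitude field D = 3; +1 → 4 = E.
The longitude characters are unchanged.

OE80oa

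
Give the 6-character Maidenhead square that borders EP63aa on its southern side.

EP62ax

Latitude subsquare a = 0; −1 → -1, wraps to 23 = x, carry into square.
Latitude square 3; −1 → 2.
The longitude characters are unchanged.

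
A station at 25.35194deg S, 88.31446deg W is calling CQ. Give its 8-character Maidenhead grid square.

Shift to the Maidenhead origin (180°W, 90°S): lon 91.68554, lat 64.64806.
Field: 91.68554/20 → 4 → E, 64.64806/10 → 6 → G; chars EG.
Square: 11.68554/2 → 5, 4.64806/1 → 4; chars 54.
Subsquare: 1.68554/0.0833333 → 20 → u, 0.64806/0.0416667 → 15 → p; chars up.
Extended square: 0.01887/0.00833333 → 2, 0.02306/0.00416667 → 5; chars 25.

EG54up25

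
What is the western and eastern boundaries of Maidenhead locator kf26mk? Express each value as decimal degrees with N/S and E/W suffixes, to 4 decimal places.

25.0000° E, 25.0833° E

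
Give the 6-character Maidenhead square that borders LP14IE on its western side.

LP14he

Longitude subsquare i = 8; −1 → 7 = h.
The latitude characters are unchanged.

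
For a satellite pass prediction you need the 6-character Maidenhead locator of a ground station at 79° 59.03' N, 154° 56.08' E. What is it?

QQ79lx

Shift to the Maidenhead origin (180°W, 90°S): lon 334.9347, lat 169.9838.
Field (20°×10°, letters A–R): lon ⌊334.9347/20⌋ = 16 → Q; lat ⌊169.9838/10⌋ = 16 → Q.
Square (2°×1°, digits 0–9): lon ⌊14.9347/2⌋ = 7; lat ⌊9.9838/1⌋ = 9.
Subsquare (5′×2.5′, letters a–x): lon ⌊0.9347/0.0833333⌋ = 11 → l; lat ⌊0.9838/0.0416667⌋ = 23 → x.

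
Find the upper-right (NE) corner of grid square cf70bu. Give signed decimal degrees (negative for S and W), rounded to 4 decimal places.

Field C=2, F=5: +2·20° lon, +5·10° lat → SW at lon -140°, lat -40°.
Square 7, 0: +7·2° lon, +0·1° lat → SW at lon -126°, lat -40°.
Subsquare b=1, u=20: +1·0.0833333° lon, +20·0.0416667° lat → SW at lon -125.917°, lat -39.1667°.
Cell spans 0.0833333° lon × 0.0416667° lat. NE corner is SW corner plus one full cell.
latitude -39.1250, longitude -125.8333.

-39.1250, -125.8333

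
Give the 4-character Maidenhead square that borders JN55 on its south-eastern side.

JN64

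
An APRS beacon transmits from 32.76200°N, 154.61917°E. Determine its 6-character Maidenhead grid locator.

QM72hs

Offset from 180°W / 90°S: lon 334.6192°, lat 122.7620°.
Field: 334.6192/20 → 16 → Q, 122.7620/10 → 12 → M; chars QM.
Square: 14.6192/2 → 7, 2.7620/1 → 2; chars 72.
Subsquare: 0.6192/0.0833333 → 7 → h, 0.7620/0.0416667 → 18 → s; chars hs.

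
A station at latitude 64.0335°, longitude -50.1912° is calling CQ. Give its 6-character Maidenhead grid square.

GP44va

Offset from 180°W / 90°S: lon 129.8088°, lat 154.0335°.
Field: 129.8088/20 → 6 → G, 154.0335/10 → 15 → P; chars GP.
Square: 9.8088/2 → 4, 4.0335/1 → 4; chars 44.
Subsquare: 1.8088/0.0833333 → 21 → v, 0.0335/0.0416667 → 0 → a; chars va.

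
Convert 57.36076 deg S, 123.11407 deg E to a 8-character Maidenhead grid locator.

PD12np33

Add 180° to longitude and 90° to latitude: 303.11407, 32.63924.
Field: 303.11407/20 → 15 → P, 32.63924/10 → 3 → D; chars PD.
Square: 3.11407/2 → 1, 2.63924/1 → 2; chars 12.
Subsquare: 1.11407/0.0833333 → 13 → n, 0.63924/0.0416667 → 15 → p; chars np.
Extended square: 0.03074/0.00833333 → 3, 0.01424/0.00416667 → 3; chars 33.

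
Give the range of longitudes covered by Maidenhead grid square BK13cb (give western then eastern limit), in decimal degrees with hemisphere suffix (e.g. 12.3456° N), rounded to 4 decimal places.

157.8333° W, 157.7500° W

Field B=1, K=10: +1·20° lon, +10·10° lat → SW at lon -160°, lat 10°.
Square 1, 3: +1·2° lon, +3·1° lat → SW at lon -158°, lat 13°.
Subsquare c=2, b=1: +2·0.0833333° lon, +1·0.0416667° lat → SW at lon -157.833°, lat 13.0417°.
Cell spans 0.0833333° lon × 0.0416667° lat.
west 157.8333° W, east 157.7500° W.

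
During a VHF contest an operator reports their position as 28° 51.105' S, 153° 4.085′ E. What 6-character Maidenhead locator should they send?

Add 180° to longitude and 90° to latitude: 333.0681, 61.1483.
Field: 333.0681/20 → 16 → Q, 61.1483/10 → 6 → G; chars QG.
Square: 13.0681/2 → 6, 1.1483/1 → 1; chars 61.
Subsquare: 1.0681/0.0833333 → 12 → m, 0.1483/0.0416667 → 3 → d; chars md.

QG61md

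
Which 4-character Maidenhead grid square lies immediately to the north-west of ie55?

Longitude square 5; −1 → 4.
Latitude square 5; +1 → 6.

IE46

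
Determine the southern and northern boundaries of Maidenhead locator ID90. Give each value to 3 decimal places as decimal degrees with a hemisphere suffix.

Field I=8, D=3: +8·20° lon, +3·10° lat → SW at lon -20°, lat -60°.
Square 9, 0: +9·2° lon, +0·1° lat → SW at lon -2°, lat -60°.
Cell spans 2° lon × 1° lat.
south 60.000° S, north 59.000° S.

60.000° S, 59.000° S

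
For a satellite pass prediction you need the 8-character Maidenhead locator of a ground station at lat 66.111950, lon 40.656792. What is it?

LP06hc86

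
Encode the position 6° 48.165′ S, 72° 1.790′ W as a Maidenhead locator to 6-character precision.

Add 180° to longitude and 90° to latitude: 107.9702, 83.1972.
Field (20°×10°, letters A–R): 107.9702/20 → 5 → F, 83.1972/10 → 8 → I; chars FI.
Square (2°×1°, digits 0–9): 7.9702/2 → 3, 3.1972/1 → 3; chars 33.
Subsquare (5′×2.5′, letters a–x): 1.9702/0.0833333 → 23 → x, 0.1972/0.0416667 → 4 → e; chars xe.

FI33xe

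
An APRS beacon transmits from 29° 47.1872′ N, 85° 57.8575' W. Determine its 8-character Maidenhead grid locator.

Shift to the Maidenhead origin (180°W, 90°S): lon 94.03571, lat 119.78645.
Field (20°×10°, letters A–R): 94.03571/20 → 4 → E, 119.78645/10 → 11 → L; chars EL.
Square (2°×1°, digits 0–9): 14.03571/2 → 7, 9.78645/1 → 9; chars 79.
Subsquare (5′×2.5′, letters a–x): 0.03571/0.0833333 → 0 → a, 0.78645/0.0416667 → 18 → s; chars as.
Extended square (30″×15″, digits 0–9): 0.03571/0.00833333 → 4, 0.03645/0.00416667 → 8; chars 48.

EL79as48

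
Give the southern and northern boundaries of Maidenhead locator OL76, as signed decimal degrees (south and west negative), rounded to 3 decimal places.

Field O=14, L=11: +14·20° lon, +11·10° lat → SW at lon 100°, lat 20°.
Square 7, 6: +7·2° lon, +6·1° lat → SW at lon 114°, lat 26°.
Cell spans 2° lon × 1° lat.
south 26.000, north 27.000.

26.000, 27.000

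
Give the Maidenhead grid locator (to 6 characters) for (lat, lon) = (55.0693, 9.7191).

Shift to the Maidenhead origin (180°W, 90°S): lon 189.7191, lat 145.0693.
Field: lon ⌊189.7191/20⌋ = 9 → J; lat ⌊145.0693/10⌋ = 14 → O.
Square: lon ⌊9.7191/2⌋ = 4; lat ⌊5.0693/1⌋ = 5.
Subsquare: lon ⌊1.7191/0.0833333⌋ = 20 → u; lat ⌊0.0693/0.0416667⌋ = 1 → b.

JO45ub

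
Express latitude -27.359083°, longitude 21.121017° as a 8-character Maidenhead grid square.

KG02np43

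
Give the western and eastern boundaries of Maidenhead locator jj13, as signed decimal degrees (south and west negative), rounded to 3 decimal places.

Field J=9, J=9: +9·20° lon, +9·10° lat → SW at lon 0°, lat 0°.
Square 1, 3: +1·2° lon, +3·1° lat → SW at lon 2°, lat 3°.
Cell spans 2° lon × 1° lat.
west 2.000, east 4.000.

2.000, 4.000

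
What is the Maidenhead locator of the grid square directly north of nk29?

NL20

Latitude square 9; +1 → 10, wraps to 0, carry into field.
Latitude field K = 10; +1 → 11 = L.
The longitude characters are unchanged.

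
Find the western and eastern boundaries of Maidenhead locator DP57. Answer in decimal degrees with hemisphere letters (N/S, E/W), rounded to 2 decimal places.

Field D=3, P=15: +3·20° lon, +15·10° lat → SW at lon -120°, lat 60°.
Square 5, 7: +5·2° lon, +7·1° lat → SW at lon -110°, lat 67°.
Cell spans 2° lon × 1° lat.
west 110.00° W, east 108.00° W.

110.00° W, 108.00° W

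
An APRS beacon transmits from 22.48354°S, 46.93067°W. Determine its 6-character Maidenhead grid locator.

Add 180° to longitude and 90° to latitude: 133.0693, 67.5165.
Field (20°×10°, letters A–R): lon ⌊133.0693/20⌋ = 6 → G; lat ⌊67.5165/10⌋ = 6 → G.
Square (2°×1°, digits 0–9): lon ⌊13.0693/2⌋ = 6; lat ⌊7.5165/1⌋ = 7.
Subsquare (5′×2.5′, letters a–x): lon ⌊1.0693/0.0833333⌋ = 12 → m; lat ⌊0.5165/0.0416667⌋ = 12 → m.

GG67mm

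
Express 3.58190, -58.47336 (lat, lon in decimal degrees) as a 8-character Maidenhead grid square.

GJ03sn39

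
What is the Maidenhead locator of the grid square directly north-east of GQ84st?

Longitude subsquare s = 18; +1 → 19 = t.
Latitude subsquare t = 19; +1 → 20 = u.

GQ84tu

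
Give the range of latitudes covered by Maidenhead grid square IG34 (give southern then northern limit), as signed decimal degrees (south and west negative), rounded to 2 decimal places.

-26.00, -25.00

Field I=8, G=6: +8·20° lon, +6·10° lat → SW at lon -20°, lat -30°.
Square 3, 4: +3·2° lon, +4·1° lat → SW at lon -14°, lat -26°.
Cell spans 2° lon × 1° lat.
south -26.00, north -25.00.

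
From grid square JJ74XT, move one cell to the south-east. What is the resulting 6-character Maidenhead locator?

JJ84as

Longitude subsquare x = 23; +1 → 24, wraps to 0 = a, carry into square.
Longitude square 7; +1 → 8.
Latitude subsquare t = 19; −1 → 18 = s.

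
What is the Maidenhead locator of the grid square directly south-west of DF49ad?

DF39xc

Longitude subsquare a = 0; −1 → -1, wraps to 23 = x, carry into square.
Longitude square 4; −1 → 3.
Latitude subsquare d = 3; −1 → 2 = c.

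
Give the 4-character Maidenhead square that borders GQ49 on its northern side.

GR40

Latitude square 9; +1 → 10, wraps to 0, carry into field.
Latitude field Q = 16; +1 → 17 = R.
The longitude characters are unchanged.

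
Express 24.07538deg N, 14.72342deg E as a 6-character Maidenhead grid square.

JL74ib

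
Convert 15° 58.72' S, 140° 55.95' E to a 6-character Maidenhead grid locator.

Offset from 180°W / 90°S: lon 320.9325°, lat 74.0213°.
Field: lon ⌊320.9325/20⌋ = 16 → Q; lat ⌊74.0213/10⌋ = 7 → H.
Square: lon ⌊0.9325/2⌋ = 0; lat ⌊4.0213/1⌋ = 4.
Subsquare: lon ⌊0.9325/0.0833333⌋ = 11 → l; lat ⌊0.0213/0.0416667⌋ = 0 → a.

QH04la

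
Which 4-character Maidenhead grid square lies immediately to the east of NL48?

NL58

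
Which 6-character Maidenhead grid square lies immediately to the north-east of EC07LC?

EC07md

Longitude subsquare l = 11; +1 → 12 = m.
Latitude subsquare c = 2; +1 → 3 = d.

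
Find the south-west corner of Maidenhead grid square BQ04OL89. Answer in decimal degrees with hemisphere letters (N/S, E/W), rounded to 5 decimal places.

74.49583° N, 158.76667° W

Field B=1, Q=16: +1·20° lon, +16·10° lat → SW at lon -160°, lat 70°.
Square 0, 4: +0·2° lon, +4·1° lat → SW at lon -160°, lat 74°.
Subsquare o=14, l=11: +14·0.0833333° lon, +11·0.0416667° lat → SW at lon -158.833°, lat 74.4583°.
Extended square 8, 9: +8·0.00833333° lon, +9·0.00416667° lat → SW at lon -158.767°, lat 74.4958°.
latitude 74.49583° N, longitude 158.76667° W.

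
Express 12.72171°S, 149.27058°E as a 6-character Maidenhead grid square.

QH47pg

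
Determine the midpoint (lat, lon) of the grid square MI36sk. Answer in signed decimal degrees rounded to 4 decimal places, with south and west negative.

Field M=12, I=8: +12·20° lon, +8·10° lat → SW at lon 60°, lat -10°.
Square 3, 6: +3·2° lon, +6·1° lat → SW at lon 66°, lat -4°.
Subsquare s=18, k=10: +18·0.0833333° lon, +10·0.0416667° lat → SW at lon 67.5°, lat -3.58333°.
Cell spans 0.0833333° lon × 0.0416667° lat. Centre is SW corner plus half of each.
latitude -3.5625, longitude 67.5417.

-3.5625, 67.5417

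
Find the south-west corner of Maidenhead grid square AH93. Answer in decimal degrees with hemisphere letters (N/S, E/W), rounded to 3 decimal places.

17.000° S, 162.000° W

Field A=0, H=7: +0·20° lon, +7·10° lat → SW at lon -180°, lat -20°.
Square 9, 3: +9·2° lon, +3·1° lat → SW at lon -162°, lat -17°.
latitude 17.000° S, longitude 162.000° W.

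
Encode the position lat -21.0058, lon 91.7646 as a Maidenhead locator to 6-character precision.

Add 180° to longitude and 90° to latitude: 271.7646, 68.9942.
Field (20°×10°, letters A–R): 271.7646/20 → 13 → N, 68.9942/10 → 6 → G; chars NG.
Square (2°×1°, digits 0–9): 11.7646/2 → 5, 8.9942/1 → 8; chars 58.
Subsquare (5′×2.5′, letters a–x): 1.7646/0.0833333 → 21 → v, 0.9942/0.0416667 → 23 → x; chars vx.

NG58vx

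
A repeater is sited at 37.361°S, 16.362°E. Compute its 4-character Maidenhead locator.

JF82

Offset from 180°W / 90°S: lon 196.36°, lat 52.64°.
Field (20°×10°, letters A–R): lon ⌊196.36/20⌋ = 9 → J; lat ⌊52.64/10⌋ = 5 → F.
Square (2°×1°, digits 0–9): lon ⌊16.36/2⌋ = 8; lat ⌊2.64/1⌋ = 2.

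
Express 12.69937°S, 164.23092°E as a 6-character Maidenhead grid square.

RH27ch

Offset from 180°W / 90°S: lon 344.2309°, lat 77.3006°.
Field: 344.2309/20 → 17 → R, 77.3006/10 → 7 → H; chars RH.
Square: 4.2309/2 → 2, 7.3006/1 → 7; chars 27.
Subsquare: 0.2309/0.0833333 → 2 → c, 0.3006/0.0416667 → 7 → h; chars ch.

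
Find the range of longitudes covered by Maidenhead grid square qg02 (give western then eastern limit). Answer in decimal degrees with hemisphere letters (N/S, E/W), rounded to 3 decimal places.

140.000° E, 142.000° E

Field Q=16, G=6: +16·20° lon, +6·10° lat → SW at lon 140°, lat -30°.
Square 0, 2: +0·2° lon, +2·1° lat → SW at lon 140°, lat -28°.
Cell spans 2° lon × 1° lat.
west 140.000° E, east 142.000° E.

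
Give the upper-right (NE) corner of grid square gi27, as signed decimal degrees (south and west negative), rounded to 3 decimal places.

Field G=6, I=8: +6·20° lon, +8·10° lat → SW at lon -60°, lat -10°.
Square 2, 7: +2·2° lon, +7·1° lat → SW at lon -56°, lat -3°.
Cell spans 2° lon × 1° lat. NE corner is SW corner plus one full cell.
latitude -2.000, longitude -54.000.

-2.000, -54.000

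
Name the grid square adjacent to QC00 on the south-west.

Longitude square 0; −1 → -1, wraps to 9, carry into field.
Longitude field Q = 16; −1 → 15 = P.
Latitude square 0; −1 → -1, wraps to 9, carry into field.
Latitude field C = 2; −1 → 1 = B.

PB99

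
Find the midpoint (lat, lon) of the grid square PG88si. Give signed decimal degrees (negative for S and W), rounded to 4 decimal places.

Field P=15, G=6: +15·20° lon, +6·10° lat → SW at lon 120°, lat -30°.
Square 8, 8: +8·2° lon, +8·1° lat → SW at lon 136°, lat -22°.
Subsquare s=18, i=8: +18·0.0833333° lon, +8·0.0416667° lat → SW at lon 137.5°, lat -21.6667°.
Cell spans 0.0833333° lon × 0.0416667° lat. Centre is SW corner plus half of each.
latitude -21.6458, longitude 137.5417.

-21.6458, 137.5417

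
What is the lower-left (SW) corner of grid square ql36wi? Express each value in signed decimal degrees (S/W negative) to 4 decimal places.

26.3333, 147.8333

Field Q=16, L=11: +16·20° lon, +11·10° lat → SW at lon 140°, lat 20°.
Square 3, 6: +3·2° lon, +6·1° lat → SW at lon 146°, lat 26°.
Subsquare w=22, i=8: +22·0.0833333° lon, +8·0.0416667° lat → SW at lon 147.833°, lat 26.3333°.
latitude 26.3333, longitude 147.8333.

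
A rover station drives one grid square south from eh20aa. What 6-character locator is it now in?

Latitude subsquare a = 0; −1 → -1, wraps to 23 = x, carry into square.
Latitude square 0; −1 → -1, wraps to 9, carry into field.
Latitude field H = 7; −1 → 6 = G.
The longitude characters are unchanged.

EG29ax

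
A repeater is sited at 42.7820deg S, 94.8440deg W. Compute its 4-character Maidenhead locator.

EE27

Add 180° to longitude and 90° to latitude: 85.16, 47.22.
Field: 85.16/20 → 4 → E, 47.22/10 → 4 → E; chars EE.
Square: 5.16/2 → 2, 7.22/1 → 7; chars 27.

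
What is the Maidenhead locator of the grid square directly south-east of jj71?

JJ80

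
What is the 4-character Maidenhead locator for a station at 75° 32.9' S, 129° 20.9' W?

CB54

Shift to the Maidenhead origin (180°W, 90°S): lon 50.65, lat 14.45.
Field (20°×10°, letters A–R): lon ⌊50.65/20⌋ = 2 → C; lat ⌊14.45/10⌋ = 1 → B.
Square (2°×1°, digits 0–9): lon ⌊10.65/2⌋ = 5; lat ⌊4.45/1⌋ = 4.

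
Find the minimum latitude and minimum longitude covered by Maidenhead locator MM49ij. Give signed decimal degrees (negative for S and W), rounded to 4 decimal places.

39.3750, 68.6667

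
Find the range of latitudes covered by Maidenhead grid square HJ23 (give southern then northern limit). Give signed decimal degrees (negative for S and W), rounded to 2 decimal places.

Field H=7, J=9: +7·20° lon, +9·10° lat → SW at lon -40°, lat 0°.
Square 2, 3: +2·2° lon, +3·1° lat → SW at lon -36°, lat 3°.
Cell spans 2° lon × 1° lat.
south 3.00, north 4.00.

3.00, 4.00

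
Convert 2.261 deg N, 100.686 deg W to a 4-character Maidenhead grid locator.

DJ92

Offset from 180°W / 90°S: lon 79.31°, lat 92.26°.
Field: lon ⌊79.31/20⌋ = 3 → D; lat ⌊92.26/10⌋ = 9 → J.
Square: lon ⌊19.31/2⌋ = 9; lat ⌊2.26/1⌋ = 2.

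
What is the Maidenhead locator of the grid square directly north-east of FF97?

Longitude square 9; +1 → 10, wraps to 0, carry into field.
Longitude field F = 5; +1 → 6 = G.
Latitude square 7; +1 → 8.

GF08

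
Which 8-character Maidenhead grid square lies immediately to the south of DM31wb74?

DM31wb73

Latitude extended square 4; −1 → 3.
The longitude characters are unchanged.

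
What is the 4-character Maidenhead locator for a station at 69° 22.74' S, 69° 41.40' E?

MC40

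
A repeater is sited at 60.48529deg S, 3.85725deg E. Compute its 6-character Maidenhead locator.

JC19wm

Shift to the Maidenhead origin (180°W, 90°S): lon 183.8572, lat 29.5147.
Field (20°×10°, letters A–R): lon ⌊183.8572/20⌋ = 9 → J; lat ⌊29.5147/10⌋ = 2 → C.
Square (2°×1°, digits 0–9): lon ⌊3.8572/2⌋ = 1; lat ⌊9.5147/1⌋ = 9.
Subsquare (5′×2.5′, letters a–x): lon ⌊1.8572/0.0833333⌋ = 22 → w; lat ⌊0.5147/0.0416667⌋ = 12 → m.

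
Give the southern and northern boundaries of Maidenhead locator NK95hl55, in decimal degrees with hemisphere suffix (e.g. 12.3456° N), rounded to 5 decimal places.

15.47917° N, 15.48333° N

Field N=13, K=10: +13·20° lon, +10·10° lat → SW at lon 80°, lat 10°.
Square 9, 5: +9·2° lon, +5·1° lat → SW at lon 98°, lat 15°.
Subsquare h=7, l=11: +7·0.0833333° lon, +11·0.0416667° lat → SW at lon 98.5833°, lat 15.4583°.
Extended square 5, 5: +5·0.00833333° lon, +5·0.00416667° lat → SW at lon 98.625°, lat 15.4792°.
Cell spans 0.00833333° lon × 0.00416667° lat.
south 15.47917° N, north 15.48333° N.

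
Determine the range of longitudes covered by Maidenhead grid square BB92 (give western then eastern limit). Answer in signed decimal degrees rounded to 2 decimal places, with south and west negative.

-142.00, -140.00

Field B=1, B=1: +1·20° lon, +1·10° lat → SW at lon -160°, lat -80°.
Square 9, 2: +9·2° lon, +2·1° lat → SW at lon -142°, lat -78°.
Cell spans 2° lon × 1° lat.
west -142.00, east -140.00.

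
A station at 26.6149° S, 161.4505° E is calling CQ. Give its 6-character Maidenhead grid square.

RG03rj

Add 180° to longitude and 90° to latitude: 341.4505, 63.3851.
Field (20°×10°, letters A–R): 341.4505/20 → 17 → R, 63.3851/10 → 6 → G; chars RG.
Square (2°×1°, digits 0–9): 1.4505/2 → 0, 3.3851/1 → 3; chars 03.
Subsquare (5′×2.5′, letters a–x): 1.4505/0.0833333 → 17 → r, 0.3851/0.0416667 → 9 → j; chars rj.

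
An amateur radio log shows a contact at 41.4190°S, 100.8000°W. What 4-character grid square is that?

DE98

Shift to the Maidenhead origin (180°W, 90°S): lon 79.20, lat 48.58.
Field: 79.20/20 → 3 → D, 48.58/10 → 4 → E; chars DE.
Square: 19.20/2 → 9, 8.58/1 → 8; chars 98.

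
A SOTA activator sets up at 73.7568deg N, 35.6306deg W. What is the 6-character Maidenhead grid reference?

Add 180° to longitude and 90° to latitude: 144.3694, 163.7568.
Field: 144.3694/20 → 7 → H, 163.7568/10 → 16 → Q; chars HQ.
Square: 4.3694/2 → 2, 3.7568/1 → 3; chars 23.
Subsquare: 0.3694/0.0833333 → 4 → e, 0.7568/0.0416667 → 18 → s; chars es.

HQ23es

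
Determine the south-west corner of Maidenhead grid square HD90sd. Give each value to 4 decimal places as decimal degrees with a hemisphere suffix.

Field H=7, D=3: +7·20° lon, +3·10° lat → SW at lon -40°, lat -60°.
Square 9, 0: +9·2° lon, +0·1° lat → SW at lon -22°, lat -60°.
Subsquare s=18, d=3: +18·0.0833333° lon, +3·0.0416667° lat → SW at lon -20.5°, lat -59.875°.
latitude 59.8750° S, longitude 20.5000° W.

59.8750° S, 20.5000° W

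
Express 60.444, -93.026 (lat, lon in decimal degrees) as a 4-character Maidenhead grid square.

Offset from 180°W / 90°S: lon 86.97°, lat 150.44°.
Field: lon ⌊86.97/20⌋ = 4 → E; lat ⌊150.44/10⌋ = 15 → P.
Square: lon ⌊6.97/2⌋ = 3; lat ⌊0.44/1⌋ = 0.

EP30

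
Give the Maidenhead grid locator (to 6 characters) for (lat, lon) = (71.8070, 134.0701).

Offset from 180°W / 90°S: lon 314.0701°, lat 161.8070°.
Field: lon ⌊314.0701/20⌋ = 15 → P; lat ⌊161.8070/10⌋ = 16 → Q.
Square: lon ⌊14.0701/2⌋ = 7; lat ⌊1.8070/1⌋ = 1.
Subsquare: lon ⌊0.0701/0.0833333⌋ = 0 → a; lat ⌊0.8070/0.0416667⌋ = 19 → t.

PQ71at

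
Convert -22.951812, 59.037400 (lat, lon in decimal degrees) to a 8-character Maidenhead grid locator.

Add 180° to longitude and 90° to latitude: 239.03740, 67.04819.
Field: lon ⌊239.03740/20⌋ = 11 → L; lat ⌊67.04819/10⌋ = 6 → G.
Square: lon ⌊19.03740/2⌋ = 9; lat ⌊7.04819/1⌋ = 7.
Subsquare: lon ⌊1.03740/0.0833333⌋ = 12 → m; lat ⌊0.04819/0.0416667⌋ = 1 → b.
Extended square: lon ⌊0.03740/0.00833333⌋ = 4; lat ⌊0.00652/0.00416667⌋ = 1.

LG97mb41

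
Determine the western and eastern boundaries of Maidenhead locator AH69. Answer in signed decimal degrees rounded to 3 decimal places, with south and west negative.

-168.000, -166.000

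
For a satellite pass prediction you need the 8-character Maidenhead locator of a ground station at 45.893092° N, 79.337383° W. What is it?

Shift to the Maidenhead origin (180°W, 90°S): lon 100.66262, lat 135.89309.
Field: lon ⌊100.66262/20⌋ = 5 → F; lat ⌊135.89309/10⌋ = 13 → N.
Square: lon ⌊0.66262/2⌋ = 0; lat ⌊5.89309/1⌋ = 5.
Subsquare: lon ⌊0.66262/0.0833333⌋ = 7 → h; lat ⌊0.89309/0.0416667⌋ = 21 → v.
Extended square: lon ⌊0.07928/0.00833333⌋ = 9; lat ⌊0.01809/0.00416667⌋ = 4.

FN05hv94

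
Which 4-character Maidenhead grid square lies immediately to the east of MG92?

NG02

Longitude square 9; +1 → 10, wraps to 0, carry into field.
Longitude field M = 12; +1 → 13 = N.
The latitude characters are unchanged.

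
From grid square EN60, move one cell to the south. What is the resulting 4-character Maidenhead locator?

EM69

Latitude square 0; −1 → -1, wraps to 9, carry into field.
Latitude field N = 13; −1 → 12 = M.
The longitude characters are unchanged.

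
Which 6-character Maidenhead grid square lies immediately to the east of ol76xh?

OL86ah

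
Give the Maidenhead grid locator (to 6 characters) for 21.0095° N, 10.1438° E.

Add 180° to longitude and 90° to latitude: 190.1438, 111.0095.
Field: lon ⌊190.1438/20⌋ = 9 → J; lat ⌊111.0095/10⌋ = 11 → L.
Square: lon ⌊10.1438/2⌋ = 5; lat ⌊1.0095/1⌋ = 1.
Subsquare: lon ⌊0.1438/0.0833333⌋ = 1 → b; lat ⌊0.0095/0.0416667⌋ = 0 → a.

JL51ba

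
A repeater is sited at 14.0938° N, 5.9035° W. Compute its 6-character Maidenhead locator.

Shift to the Maidenhead origin (180°W, 90°S): lon 174.0965, lat 104.0938.
Field: 174.0965/20 → 8 → I, 104.0938/10 → 10 → K; chars IK.
Square: 14.0965/2 → 7, 4.0938/1 → 4; chars 74.
Subsquare: 0.0965/0.0833333 → 1 → b, 0.0938/0.0416667 → 2 → c; chars bc.

IK74bc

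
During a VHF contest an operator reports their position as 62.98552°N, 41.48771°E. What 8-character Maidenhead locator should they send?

Shift to the Maidenhead origin (180°W, 90°S): lon 221.48771, lat 152.98552.
Field: 221.48771/20 → 11 → L, 152.98552/10 → 15 → P; chars LP.
Square: 1.48771/2 → 0, 2.98552/1 → 2; chars 02.
Subsquare: 1.48771/0.0833333 → 17 → r, 0.98552/0.0416667 → 23 → x; chars rx.
Extended square: 0.07104/0.00833333 → 8, 0.02719/0.00416667 → 6; chars 86.

LP02rx86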